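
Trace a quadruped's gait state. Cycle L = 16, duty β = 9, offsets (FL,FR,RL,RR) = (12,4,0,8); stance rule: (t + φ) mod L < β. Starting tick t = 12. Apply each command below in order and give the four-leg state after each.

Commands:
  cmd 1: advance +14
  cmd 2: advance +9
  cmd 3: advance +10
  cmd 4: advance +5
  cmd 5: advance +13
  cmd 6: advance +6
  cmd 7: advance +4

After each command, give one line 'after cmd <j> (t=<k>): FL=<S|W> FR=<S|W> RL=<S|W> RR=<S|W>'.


after cmd 1 (t=26): FL=S FR=W RL=W RR=S
after cmd 2 (t=35): FL=W FR=S RL=S RR=W
after cmd 3 (t=45): FL=W FR=S RL=W RR=S
after cmd 4 (t=50): FL=W FR=S RL=S RR=W
after cmd 5 (t=63): FL=W FR=S RL=W RR=S
after cmd 6 (t=69): FL=S FR=W RL=S RR=W
after cmd 7 (t=73): FL=S FR=W RL=W RR=S

start t=12: FL=S FR=S RL=W RR=S
cmd 1: advance +14 → t=26, phase=(6,14,10,2) → FL=S FR=W RL=W RR=S
cmd 2: advance +9 → t=35, phase=(15,7,3,11) → FL=W FR=S RL=S RR=W
cmd 3: advance +10 → t=45, phase=(9,1,13,5) → FL=W FR=S RL=W RR=S
cmd 4: advance +5 → t=50, phase=(14,6,2,10) → FL=W FR=S RL=S RR=W
cmd 5: advance +13 → t=63, phase=(11,3,15,7) → FL=W FR=S RL=W RR=S
cmd 6: advance +6 → t=69, phase=(1,9,5,13) → FL=S FR=W RL=S RR=W
cmd 7: advance +4 → t=73, phase=(5,13,9,1) → FL=S FR=W RL=W RR=S


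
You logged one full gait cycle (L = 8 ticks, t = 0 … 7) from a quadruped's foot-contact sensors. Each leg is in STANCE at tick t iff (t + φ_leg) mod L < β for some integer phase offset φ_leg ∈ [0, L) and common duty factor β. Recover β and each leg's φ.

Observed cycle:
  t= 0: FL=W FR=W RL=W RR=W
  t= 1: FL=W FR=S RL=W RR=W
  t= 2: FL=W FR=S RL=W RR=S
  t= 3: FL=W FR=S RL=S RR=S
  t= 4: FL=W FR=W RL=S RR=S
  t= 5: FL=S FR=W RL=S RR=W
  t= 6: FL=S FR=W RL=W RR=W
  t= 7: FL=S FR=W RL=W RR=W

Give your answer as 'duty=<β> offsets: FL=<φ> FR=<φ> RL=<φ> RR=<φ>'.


duty=3 offsets: FL=3 FR=7 RL=5 RR=6

duty β = stance ticks per leg = 3
FL: stance ticks = 3; W→S at t=5 → φ=3
FR: stance ticks = 3; W→S at t=1 → φ=7
RL: stance ticks = 3; W→S at t=3 → φ=5
RR: stance ticks = 3; W→S at t=2 → φ=6


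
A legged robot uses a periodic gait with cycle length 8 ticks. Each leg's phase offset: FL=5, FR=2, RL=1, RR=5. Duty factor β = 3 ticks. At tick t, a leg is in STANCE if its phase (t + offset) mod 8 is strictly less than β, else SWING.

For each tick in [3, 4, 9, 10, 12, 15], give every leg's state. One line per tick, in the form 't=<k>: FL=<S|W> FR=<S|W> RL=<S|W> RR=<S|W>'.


t=3: phase=(0,5,4,0) vs β=3 → FL=S FR=W RL=W RR=S
t=4: phase=(1,6,5,1) vs β=3 → FL=S FR=W RL=W RR=S
t=9: phase=(6,3,2,6) vs β=3 → FL=W FR=W RL=S RR=W
t=10: phase=(7,4,3,7) vs β=3 → FL=W FR=W RL=W RR=W
t=12: phase=(1,6,5,1) vs β=3 → FL=S FR=W RL=W RR=S
t=15: phase=(4,1,0,4) vs β=3 → FL=W FR=S RL=S RR=W

t=3: FL=S FR=W RL=W RR=S
t=4: FL=S FR=W RL=W RR=S
t=9: FL=W FR=W RL=S RR=W
t=10: FL=W FR=W RL=W RR=W
t=12: FL=S FR=W RL=W RR=S
t=15: FL=W FR=S RL=S RR=W


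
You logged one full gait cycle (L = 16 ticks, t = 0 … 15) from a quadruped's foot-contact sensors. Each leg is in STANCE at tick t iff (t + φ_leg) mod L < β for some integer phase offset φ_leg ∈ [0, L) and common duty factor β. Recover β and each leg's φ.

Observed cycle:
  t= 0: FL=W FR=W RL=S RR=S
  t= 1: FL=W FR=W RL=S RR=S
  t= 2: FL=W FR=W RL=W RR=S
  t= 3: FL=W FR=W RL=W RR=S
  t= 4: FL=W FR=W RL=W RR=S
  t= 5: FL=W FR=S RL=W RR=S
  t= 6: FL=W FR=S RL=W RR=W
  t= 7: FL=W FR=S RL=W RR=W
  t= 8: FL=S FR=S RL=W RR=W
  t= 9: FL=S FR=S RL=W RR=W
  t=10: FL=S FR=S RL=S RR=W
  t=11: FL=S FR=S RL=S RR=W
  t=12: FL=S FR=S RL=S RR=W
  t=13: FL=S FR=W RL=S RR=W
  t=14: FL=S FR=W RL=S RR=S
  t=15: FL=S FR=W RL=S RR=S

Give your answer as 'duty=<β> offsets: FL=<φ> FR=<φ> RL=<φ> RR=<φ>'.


duty=8 offsets: FL=8 FR=11 RL=6 RR=2

duty β = stance ticks per leg = 8
FL: stance ticks = 8; W→S at t=8 → φ=8
FR: stance ticks = 8; W→S at t=5 → φ=11
RL: stance ticks = 8; W→S at t=10 → φ=6
RR: stance ticks = 8; W→S at t=14 → φ=2


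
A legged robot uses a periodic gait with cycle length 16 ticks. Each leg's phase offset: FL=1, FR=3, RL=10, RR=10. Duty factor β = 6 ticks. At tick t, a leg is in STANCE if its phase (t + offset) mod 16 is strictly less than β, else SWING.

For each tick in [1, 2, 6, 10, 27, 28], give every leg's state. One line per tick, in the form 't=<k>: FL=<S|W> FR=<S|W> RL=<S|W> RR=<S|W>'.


t=1: FL=S FR=S RL=W RR=W
t=2: FL=S FR=S RL=W RR=W
t=6: FL=W FR=W RL=S RR=S
t=10: FL=W FR=W RL=S RR=S
t=27: FL=W FR=W RL=S RR=S
t=28: FL=W FR=W RL=W RR=W

t=1: phase=(2,4,11,11) vs β=6 → FL=S FR=S RL=W RR=W
t=2: phase=(3,5,12,12) vs β=6 → FL=S FR=S RL=W RR=W
t=6: phase=(7,9,0,0) vs β=6 → FL=W FR=W RL=S RR=S
t=10: phase=(11,13,4,4) vs β=6 → FL=W FR=W RL=S RR=S
t=27: phase=(12,14,5,5) vs β=6 → FL=W FR=W RL=S RR=S
t=28: phase=(13,15,6,6) vs β=6 → FL=W FR=W RL=W RR=W


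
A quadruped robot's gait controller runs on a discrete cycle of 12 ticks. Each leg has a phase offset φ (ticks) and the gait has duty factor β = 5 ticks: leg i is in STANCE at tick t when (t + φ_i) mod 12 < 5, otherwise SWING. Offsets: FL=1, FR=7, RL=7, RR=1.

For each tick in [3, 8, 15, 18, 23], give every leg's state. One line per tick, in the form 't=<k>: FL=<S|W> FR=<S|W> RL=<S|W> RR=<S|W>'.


t=3: FL=S FR=W RL=W RR=S
t=8: FL=W FR=S RL=S RR=W
t=15: FL=S FR=W RL=W RR=S
t=18: FL=W FR=S RL=S RR=W
t=23: FL=S FR=W RL=W RR=S

t=3: phase=(4,10,10,4) vs β=5 → FL=S FR=W RL=W RR=S
t=8: phase=(9,3,3,9) vs β=5 → FL=W FR=S RL=S RR=W
t=15: phase=(4,10,10,4) vs β=5 → FL=S FR=W RL=W RR=S
t=18: phase=(7,1,1,7) vs β=5 → FL=W FR=S RL=S RR=W
t=23: phase=(0,6,6,0) vs β=5 → FL=S FR=W RL=W RR=S


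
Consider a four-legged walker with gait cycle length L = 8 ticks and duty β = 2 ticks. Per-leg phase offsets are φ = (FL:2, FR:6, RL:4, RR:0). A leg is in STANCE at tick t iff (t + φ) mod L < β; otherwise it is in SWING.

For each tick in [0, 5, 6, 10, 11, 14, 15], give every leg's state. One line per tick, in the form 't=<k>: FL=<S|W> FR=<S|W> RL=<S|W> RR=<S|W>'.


t=0: phase=(2,6,4,0) vs β=2 → FL=W FR=W RL=W RR=S
t=5: phase=(7,3,1,5) vs β=2 → FL=W FR=W RL=S RR=W
t=6: phase=(0,4,2,6) vs β=2 → FL=S FR=W RL=W RR=W
t=10: phase=(4,0,6,2) vs β=2 → FL=W FR=S RL=W RR=W
t=11: phase=(5,1,7,3) vs β=2 → FL=W FR=S RL=W RR=W
t=14: phase=(0,4,2,6) vs β=2 → FL=S FR=W RL=W RR=W
t=15: phase=(1,5,3,7) vs β=2 → FL=S FR=W RL=W RR=W

t=0: FL=W FR=W RL=W RR=S
t=5: FL=W FR=W RL=S RR=W
t=6: FL=S FR=W RL=W RR=W
t=10: FL=W FR=S RL=W RR=W
t=11: FL=W FR=S RL=W RR=W
t=14: FL=S FR=W RL=W RR=W
t=15: FL=S FR=W RL=W RR=W


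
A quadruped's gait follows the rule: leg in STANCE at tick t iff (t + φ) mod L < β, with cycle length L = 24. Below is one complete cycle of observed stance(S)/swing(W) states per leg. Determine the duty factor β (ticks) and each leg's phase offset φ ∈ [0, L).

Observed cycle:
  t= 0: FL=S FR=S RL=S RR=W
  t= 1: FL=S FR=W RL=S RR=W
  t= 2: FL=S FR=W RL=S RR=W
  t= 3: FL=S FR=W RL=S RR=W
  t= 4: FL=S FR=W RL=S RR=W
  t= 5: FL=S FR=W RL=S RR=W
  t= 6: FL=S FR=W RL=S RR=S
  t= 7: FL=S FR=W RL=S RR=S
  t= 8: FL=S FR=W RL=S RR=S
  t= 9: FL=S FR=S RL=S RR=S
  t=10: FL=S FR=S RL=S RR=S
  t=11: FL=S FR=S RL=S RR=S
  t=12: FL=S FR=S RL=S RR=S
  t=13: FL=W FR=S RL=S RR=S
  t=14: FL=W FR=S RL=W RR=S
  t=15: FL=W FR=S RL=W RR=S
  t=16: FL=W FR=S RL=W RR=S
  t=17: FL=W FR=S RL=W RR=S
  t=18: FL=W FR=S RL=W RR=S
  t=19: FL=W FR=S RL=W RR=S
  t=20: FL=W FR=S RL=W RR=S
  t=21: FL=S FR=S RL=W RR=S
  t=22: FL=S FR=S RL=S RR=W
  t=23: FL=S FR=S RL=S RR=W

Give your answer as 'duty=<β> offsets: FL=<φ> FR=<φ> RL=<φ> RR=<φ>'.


duty β = stance ticks per leg = 16
FL: stance ticks = 16; W→S at t=21 → φ=3
FR: stance ticks = 16; W→S at t=9 → φ=15
RL: stance ticks = 16; W→S at t=22 → φ=2
RR: stance ticks = 16; W→S at t=6 → φ=18

duty=16 offsets: FL=3 FR=15 RL=2 RR=18


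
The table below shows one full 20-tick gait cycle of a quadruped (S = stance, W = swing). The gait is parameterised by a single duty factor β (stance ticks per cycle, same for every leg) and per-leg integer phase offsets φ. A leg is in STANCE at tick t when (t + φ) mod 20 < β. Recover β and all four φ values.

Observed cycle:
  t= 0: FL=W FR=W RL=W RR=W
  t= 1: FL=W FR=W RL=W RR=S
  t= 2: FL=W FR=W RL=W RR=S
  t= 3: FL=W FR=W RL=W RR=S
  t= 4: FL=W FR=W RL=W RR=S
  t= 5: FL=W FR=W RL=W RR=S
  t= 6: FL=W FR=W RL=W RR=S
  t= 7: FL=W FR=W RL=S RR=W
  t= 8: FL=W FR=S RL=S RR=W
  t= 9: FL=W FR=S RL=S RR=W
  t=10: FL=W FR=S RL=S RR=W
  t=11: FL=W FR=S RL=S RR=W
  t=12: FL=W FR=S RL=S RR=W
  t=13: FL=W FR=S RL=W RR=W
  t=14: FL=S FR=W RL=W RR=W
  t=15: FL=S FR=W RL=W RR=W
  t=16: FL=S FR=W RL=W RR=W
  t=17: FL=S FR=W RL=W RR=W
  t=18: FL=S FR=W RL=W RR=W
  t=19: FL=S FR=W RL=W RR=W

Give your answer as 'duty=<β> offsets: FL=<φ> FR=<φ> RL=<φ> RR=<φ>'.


duty β = stance ticks per leg = 6
FL: stance ticks = 6; W→S at t=14 → φ=6
FR: stance ticks = 6; W→S at t=8 → φ=12
RL: stance ticks = 6; W→S at t=7 → φ=13
RR: stance ticks = 6; W→S at t=1 → φ=19

duty=6 offsets: FL=6 FR=12 RL=13 RR=19


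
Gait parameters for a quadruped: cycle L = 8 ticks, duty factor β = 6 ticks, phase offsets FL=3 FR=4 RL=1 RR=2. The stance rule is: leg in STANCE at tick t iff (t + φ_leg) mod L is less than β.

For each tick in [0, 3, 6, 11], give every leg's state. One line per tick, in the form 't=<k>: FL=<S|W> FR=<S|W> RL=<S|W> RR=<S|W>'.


t=0: FL=S FR=S RL=S RR=S
t=3: FL=W FR=W RL=S RR=S
t=6: FL=S FR=S RL=W RR=S
t=11: FL=W FR=W RL=S RR=S

t=0: phase=(3,4,1,2) vs β=6 → FL=S FR=S RL=S RR=S
t=3: phase=(6,7,4,5) vs β=6 → FL=W FR=W RL=S RR=S
t=6: phase=(1,2,7,0) vs β=6 → FL=S FR=S RL=W RR=S
t=11: phase=(6,7,4,5) vs β=6 → FL=W FR=W RL=S RR=S


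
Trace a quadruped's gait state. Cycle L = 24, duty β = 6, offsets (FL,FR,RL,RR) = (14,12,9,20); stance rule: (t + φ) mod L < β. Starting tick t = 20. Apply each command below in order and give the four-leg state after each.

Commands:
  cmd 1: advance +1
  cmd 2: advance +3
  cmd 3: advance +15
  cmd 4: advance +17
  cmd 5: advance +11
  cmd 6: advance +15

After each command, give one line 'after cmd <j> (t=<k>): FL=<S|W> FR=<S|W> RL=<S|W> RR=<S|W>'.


after cmd 1 (t=21): FL=W FR=W RL=W RR=W
after cmd 2 (t=24): FL=W FR=W RL=W RR=W
after cmd 3 (t=39): FL=S FR=S RL=S RR=W
after cmd 4 (t=56): FL=W FR=W RL=W RR=S
after cmd 5 (t=67): FL=W FR=W RL=S RR=W
after cmd 6 (t=82): FL=S FR=W RL=W RR=W

start t=20: FL=W FR=W RL=S RR=W
cmd 1: advance +1 → t=21, phase=(11,9,6,17) → FL=W FR=W RL=W RR=W
cmd 2: advance +3 → t=24, phase=(14,12,9,20) → FL=W FR=W RL=W RR=W
cmd 3: advance +15 → t=39, phase=(5,3,0,11) → FL=S FR=S RL=S RR=W
cmd 4: advance +17 → t=56, phase=(22,20,17,4) → FL=W FR=W RL=W RR=S
cmd 5: advance +11 → t=67, phase=(9,7,4,15) → FL=W FR=W RL=S RR=W
cmd 6: advance +15 → t=82, phase=(0,22,19,6) → FL=S FR=W RL=W RR=W


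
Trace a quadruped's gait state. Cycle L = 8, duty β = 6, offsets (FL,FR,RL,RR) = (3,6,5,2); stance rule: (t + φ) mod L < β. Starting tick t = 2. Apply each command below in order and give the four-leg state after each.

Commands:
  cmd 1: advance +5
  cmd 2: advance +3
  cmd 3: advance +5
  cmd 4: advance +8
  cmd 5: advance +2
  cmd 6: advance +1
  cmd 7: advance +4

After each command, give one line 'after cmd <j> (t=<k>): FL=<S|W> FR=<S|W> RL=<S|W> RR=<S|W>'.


after cmd 1 (t=7): FL=S FR=S RL=S RR=S
after cmd 2 (t=10): FL=S FR=S RL=W RR=S
after cmd 3 (t=15): FL=S FR=S RL=S RR=S
after cmd 4 (t=23): FL=S FR=S RL=S RR=S
after cmd 5 (t=25): FL=S FR=W RL=W RR=S
after cmd 6 (t=26): FL=S FR=S RL=W RR=S
after cmd 7 (t=30): FL=S FR=S RL=S RR=S

start t=2: FL=S FR=S RL=W RR=S
cmd 1: advance +5 → t=7, phase=(2,5,4,1) → FL=S FR=S RL=S RR=S
cmd 2: advance +3 → t=10, phase=(5,0,7,4) → FL=S FR=S RL=W RR=S
cmd 3: advance +5 → t=15, phase=(2,5,4,1) → FL=S FR=S RL=S RR=S
cmd 4: advance +8 → t=23, phase=(2,5,4,1) → FL=S FR=S RL=S RR=S
cmd 5: advance +2 → t=25, phase=(4,7,6,3) → FL=S FR=W RL=W RR=S
cmd 6: advance +1 → t=26, phase=(5,0,7,4) → FL=S FR=S RL=W RR=S
cmd 7: advance +4 → t=30, phase=(1,4,3,0) → FL=S FR=S RL=S RR=S


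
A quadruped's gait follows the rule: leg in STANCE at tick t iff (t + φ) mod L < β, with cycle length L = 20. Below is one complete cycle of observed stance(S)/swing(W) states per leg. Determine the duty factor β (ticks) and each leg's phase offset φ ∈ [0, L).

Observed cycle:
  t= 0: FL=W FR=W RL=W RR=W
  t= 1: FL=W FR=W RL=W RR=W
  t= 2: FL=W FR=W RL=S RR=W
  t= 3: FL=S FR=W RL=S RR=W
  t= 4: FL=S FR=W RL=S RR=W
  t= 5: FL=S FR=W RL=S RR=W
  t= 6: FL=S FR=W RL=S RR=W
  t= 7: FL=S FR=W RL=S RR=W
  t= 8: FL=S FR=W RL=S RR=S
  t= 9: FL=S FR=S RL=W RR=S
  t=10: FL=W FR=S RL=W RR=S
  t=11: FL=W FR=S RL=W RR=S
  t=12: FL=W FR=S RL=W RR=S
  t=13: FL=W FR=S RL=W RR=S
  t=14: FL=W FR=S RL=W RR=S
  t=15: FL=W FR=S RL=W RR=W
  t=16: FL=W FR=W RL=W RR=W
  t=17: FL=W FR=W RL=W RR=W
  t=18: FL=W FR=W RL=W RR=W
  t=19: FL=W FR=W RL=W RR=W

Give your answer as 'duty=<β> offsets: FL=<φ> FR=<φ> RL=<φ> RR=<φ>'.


duty β = stance ticks per leg = 7
FL: stance ticks = 7; W→S at t=3 → φ=17
FR: stance ticks = 7; W→S at t=9 → φ=11
RL: stance ticks = 7; W→S at t=2 → φ=18
RR: stance ticks = 7; W→S at t=8 → φ=12

duty=7 offsets: FL=17 FR=11 RL=18 RR=12


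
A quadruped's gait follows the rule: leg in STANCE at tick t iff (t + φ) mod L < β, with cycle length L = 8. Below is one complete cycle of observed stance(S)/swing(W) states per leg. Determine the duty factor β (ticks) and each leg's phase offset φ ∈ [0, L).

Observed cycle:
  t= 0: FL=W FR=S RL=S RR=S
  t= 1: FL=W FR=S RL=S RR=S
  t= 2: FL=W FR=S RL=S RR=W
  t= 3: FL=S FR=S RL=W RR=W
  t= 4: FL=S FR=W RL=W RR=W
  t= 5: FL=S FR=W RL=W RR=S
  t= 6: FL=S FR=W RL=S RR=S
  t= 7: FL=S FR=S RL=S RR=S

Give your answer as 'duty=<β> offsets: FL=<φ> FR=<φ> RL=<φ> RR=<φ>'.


duty β = stance ticks per leg = 5
FL: stance ticks = 5; W→S at t=3 → φ=5
FR: stance ticks = 5; W→S at t=7 → φ=1
RL: stance ticks = 5; W→S at t=6 → φ=2
RR: stance ticks = 5; W→S at t=5 → φ=3

duty=5 offsets: FL=5 FR=1 RL=2 RR=3


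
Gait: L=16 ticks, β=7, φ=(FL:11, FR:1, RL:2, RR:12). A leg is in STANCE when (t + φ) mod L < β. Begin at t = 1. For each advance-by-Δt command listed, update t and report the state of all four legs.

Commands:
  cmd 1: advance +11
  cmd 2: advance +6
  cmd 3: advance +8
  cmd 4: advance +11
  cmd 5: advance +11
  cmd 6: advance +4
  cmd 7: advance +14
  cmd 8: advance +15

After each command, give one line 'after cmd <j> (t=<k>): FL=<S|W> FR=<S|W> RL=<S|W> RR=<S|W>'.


after cmd 1 (t=12): FL=W FR=W RL=W RR=W
after cmd 2 (t=18): FL=W FR=S RL=S RR=W
after cmd 3 (t=26): FL=S FR=W RL=W RR=S
after cmd 4 (t=37): FL=S FR=S RL=W RR=S
after cmd 5 (t=48): FL=W FR=S RL=S RR=W
after cmd 6 (t=52): FL=W FR=S RL=S RR=S
after cmd 7 (t=66): FL=W FR=S RL=S RR=W
after cmd 8 (t=81): FL=W FR=S RL=S RR=W

start t=1: FL=W FR=S RL=S RR=W
cmd 1: advance +11 → t=12, phase=(7,13,14,8) → FL=W FR=W RL=W RR=W
cmd 2: advance +6 → t=18, phase=(13,3,4,14) → FL=W FR=S RL=S RR=W
cmd 3: advance +8 → t=26, phase=(5,11,12,6) → FL=S FR=W RL=W RR=S
cmd 4: advance +11 → t=37, phase=(0,6,7,1) → FL=S FR=S RL=W RR=S
cmd 5: advance +11 → t=48, phase=(11,1,2,12) → FL=W FR=S RL=S RR=W
cmd 6: advance +4 → t=52, phase=(15,5,6,0) → FL=W FR=S RL=S RR=S
cmd 7: advance +14 → t=66, phase=(13,3,4,14) → FL=W FR=S RL=S RR=W
cmd 8: advance +15 → t=81, phase=(12,2,3,13) → FL=W FR=S RL=S RR=W


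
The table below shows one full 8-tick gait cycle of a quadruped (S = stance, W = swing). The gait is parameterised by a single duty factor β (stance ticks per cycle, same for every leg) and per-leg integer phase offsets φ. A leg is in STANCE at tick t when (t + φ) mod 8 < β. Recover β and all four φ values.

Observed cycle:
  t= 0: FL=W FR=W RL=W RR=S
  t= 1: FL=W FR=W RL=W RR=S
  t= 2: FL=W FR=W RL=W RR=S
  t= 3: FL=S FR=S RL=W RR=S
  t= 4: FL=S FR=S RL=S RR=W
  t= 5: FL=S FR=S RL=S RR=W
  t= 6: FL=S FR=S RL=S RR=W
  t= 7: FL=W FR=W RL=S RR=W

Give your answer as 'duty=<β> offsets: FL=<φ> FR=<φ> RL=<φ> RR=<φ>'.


duty=4 offsets: FL=5 FR=5 RL=4 RR=0

duty β = stance ticks per leg = 4
FL: stance ticks = 4; W→S at t=3 → φ=5
FR: stance ticks = 4; W→S at t=3 → φ=5
RL: stance ticks = 4; W→S at t=4 → φ=4
RR: stance ticks = 4; W→S at t=0 → φ=0


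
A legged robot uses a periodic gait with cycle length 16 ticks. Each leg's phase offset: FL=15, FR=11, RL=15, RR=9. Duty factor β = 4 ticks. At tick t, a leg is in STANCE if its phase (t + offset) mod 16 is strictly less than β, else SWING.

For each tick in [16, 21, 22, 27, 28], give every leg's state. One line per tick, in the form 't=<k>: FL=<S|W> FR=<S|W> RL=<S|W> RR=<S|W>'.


t=16: FL=W FR=W RL=W RR=W
t=21: FL=W FR=S RL=W RR=W
t=22: FL=W FR=S RL=W RR=W
t=27: FL=W FR=W RL=W RR=W
t=28: FL=W FR=W RL=W RR=W

t=16: phase=(15,11,15,9) vs β=4 → FL=W FR=W RL=W RR=W
t=21: phase=(4,0,4,14) vs β=4 → FL=W FR=S RL=W RR=W
t=22: phase=(5,1,5,15) vs β=4 → FL=W FR=S RL=W RR=W
t=27: phase=(10,6,10,4) vs β=4 → FL=W FR=W RL=W RR=W
t=28: phase=(11,7,11,5) vs β=4 → FL=W FR=W RL=W RR=W


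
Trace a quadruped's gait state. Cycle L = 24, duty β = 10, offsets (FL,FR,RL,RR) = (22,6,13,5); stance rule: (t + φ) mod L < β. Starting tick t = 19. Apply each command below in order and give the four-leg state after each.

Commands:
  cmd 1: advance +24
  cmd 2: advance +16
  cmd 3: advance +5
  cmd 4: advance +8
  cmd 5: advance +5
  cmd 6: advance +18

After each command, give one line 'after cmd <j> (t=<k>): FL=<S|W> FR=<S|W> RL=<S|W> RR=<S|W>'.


start t=19: FL=W FR=S RL=S RR=S
cmd 1: advance +24 → t=43, phase=(17,1,8,0) → FL=W FR=S RL=S RR=S
cmd 2: advance +16 → t=59, phase=(9,17,0,16) → FL=S FR=W RL=S RR=W
cmd 3: advance +5 → t=64, phase=(14,22,5,21) → FL=W FR=W RL=S RR=W
cmd 4: advance +8 → t=72, phase=(22,6,13,5) → FL=W FR=S RL=W RR=S
cmd 5: advance +5 → t=77, phase=(3,11,18,10) → FL=S FR=W RL=W RR=W
cmd 6: advance +18 → t=95, phase=(21,5,12,4) → FL=W FR=S RL=W RR=S

after cmd 1 (t=43): FL=W FR=S RL=S RR=S
after cmd 2 (t=59): FL=S FR=W RL=S RR=W
after cmd 3 (t=64): FL=W FR=W RL=S RR=W
after cmd 4 (t=72): FL=W FR=S RL=W RR=S
after cmd 5 (t=77): FL=S FR=W RL=W RR=W
after cmd 6 (t=95): FL=W FR=S RL=W RR=S


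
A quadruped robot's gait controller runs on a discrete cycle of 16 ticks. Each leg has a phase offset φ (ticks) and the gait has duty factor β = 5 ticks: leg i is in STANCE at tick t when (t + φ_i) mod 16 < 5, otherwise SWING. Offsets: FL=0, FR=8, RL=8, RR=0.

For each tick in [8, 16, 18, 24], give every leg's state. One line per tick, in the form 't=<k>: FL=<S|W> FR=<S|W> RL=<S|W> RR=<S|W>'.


t=8: FL=W FR=S RL=S RR=W
t=16: FL=S FR=W RL=W RR=S
t=18: FL=S FR=W RL=W RR=S
t=24: FL=W FR=S RL=S RR=W

t=8: phase=(8,0,0,8) vs β=5 → FL=W FR=S RL=S RR=W
t=16: phase=(0,8,8,0) vs β=5 → FL=S FR=W RL=W RR=S
t=18: phase=(2,10,10,2) vs β=5 → FL=S FR=W RL=W RR=S
t=24: phase=(8,0,0,8) vs β=5 → FL=W FR=S RL=S RR=W


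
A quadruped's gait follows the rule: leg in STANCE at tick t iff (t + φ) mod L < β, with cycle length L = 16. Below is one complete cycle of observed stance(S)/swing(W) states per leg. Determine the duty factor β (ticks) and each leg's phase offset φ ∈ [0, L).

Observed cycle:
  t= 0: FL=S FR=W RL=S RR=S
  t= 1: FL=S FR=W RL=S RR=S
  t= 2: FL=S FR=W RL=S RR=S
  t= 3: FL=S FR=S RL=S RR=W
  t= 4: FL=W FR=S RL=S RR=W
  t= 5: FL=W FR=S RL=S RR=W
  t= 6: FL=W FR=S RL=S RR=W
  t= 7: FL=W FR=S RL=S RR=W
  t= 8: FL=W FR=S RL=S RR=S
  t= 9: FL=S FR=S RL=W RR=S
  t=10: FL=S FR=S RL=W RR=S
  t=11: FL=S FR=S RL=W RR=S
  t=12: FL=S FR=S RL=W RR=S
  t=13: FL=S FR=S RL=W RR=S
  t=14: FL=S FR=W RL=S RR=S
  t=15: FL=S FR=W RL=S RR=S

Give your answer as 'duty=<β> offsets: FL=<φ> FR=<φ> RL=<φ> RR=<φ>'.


duty β = stance ticks per leg = 11
FL: stance ticks = 11; W→S at t=9 → φ=7
FR: stance ticks = 11; W→S at t=3 → φ=13
RL: stance ticks = 11; W→S at t=14 → φ=2
RR: stance ticks = 11; W→S at t=8 → φ=8

duty=11 offsets: FL=7 FR=13 RL=2 RR=8


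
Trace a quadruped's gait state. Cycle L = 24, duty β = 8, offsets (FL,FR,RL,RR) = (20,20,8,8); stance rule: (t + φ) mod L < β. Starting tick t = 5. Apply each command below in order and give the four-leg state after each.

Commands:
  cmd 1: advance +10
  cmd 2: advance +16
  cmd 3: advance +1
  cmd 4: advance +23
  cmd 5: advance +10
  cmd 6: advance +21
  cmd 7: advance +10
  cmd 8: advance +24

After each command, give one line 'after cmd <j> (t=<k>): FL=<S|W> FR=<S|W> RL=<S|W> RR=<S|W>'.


after cmd 1 (t=15): FL=W FR=W RL=W RR=W
after cmd 2 (t=31): FL=S FR=S RL=W RR=W
after cmd 3 (t=32): FL=S FR=S RL=W RR=W
after cmd 4 (t=55): FL=S FR=S RL=W RR=W
after cmd 5 (t=65): FL=W FR=W RL=S RR=S
after cmd 6 (t=86): FL=W FR=W RL=W RR=W
after cmd 7 (t=96): FL=W FR=W RL=W RR=W
after cmd 8 (t=120): FL=W FR=W RL=W RR=W

start t=5: FL=S FR=S RL=W RR=W
cmd 1: advance +10 → t=15, phase=(11,11,23,23) → FL=W FR=W RL=W RR=W
cmd 2: advance +16 → t=31, phase=(3,3,15,15) → FL=S FR=S RL=W RR=W
cmd 3: advance +1 → t=32, phase=(4,4,16,16) → FL=S FR=S RL=W RR=W
cmd 4: advance +23 → t=55, phase=(3,3,15,15) → FL=S FR=S RL=W RR=W
cmd 5: advance +10 → t=65, phase=(13,13,1,1) → FL=W FR=W RL=S RR=S
cmd 6: advance +21 → t=86, phase=(10,10,22,22) → FL=W FR=W RL=W RR=W
cmd 7: advance +10 → t=96, phase=(20,20,8,8) → FL=W FR=W RL=W RR=W
cmd 8: advance +24 → t=120, phase=(20,20,8,8) → FL=W FR=W RL=W RR=W


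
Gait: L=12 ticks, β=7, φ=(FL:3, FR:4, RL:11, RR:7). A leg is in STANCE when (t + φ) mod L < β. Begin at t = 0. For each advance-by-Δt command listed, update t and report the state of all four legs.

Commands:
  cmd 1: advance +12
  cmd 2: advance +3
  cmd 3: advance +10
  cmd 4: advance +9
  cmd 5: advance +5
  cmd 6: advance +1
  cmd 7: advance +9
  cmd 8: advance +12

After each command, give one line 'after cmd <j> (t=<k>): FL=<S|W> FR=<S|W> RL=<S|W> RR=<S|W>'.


start t=0: FL=S FR=S RL=W RR=W
cmd 1: advance +12 → t=12, phase=(3,4,11,7) → FL=S FR=S RL=W RR=W
cmd 2: advance +3 → t=15, phase=(6,7,2,10) → FL=S FR=W RL=S RR=W
cmd 3: advance +10 → t=25, phase=(4,5,0,8) → FL=S FR=S RL=S RR=W
cmd 4: advance +9 → t=34, phase=(1,2,9,5) → FL=S FR=S RL=W RR=S
cmd 5: advance +5 → t=39, phase=(6,7,2,10) → FL=S FR=W RL=S RR=W
cmd 6: advance +1 → t=40, phase=(7,8,3,11) → FL=W FR=W RL=S RR=W
cmd 7: advance +9 → t=49, phase=(4,5,0,8) → FL=S FR=S RL=S RR=W
cmd 8: advance +12 → t=61, phase=(4,5,0,8) → FL=S FR=S RL=S RR=W

after cmd 1 (t=12): FL=S FR=S RL=W RR=W
after cmd 2 (t=15): FL=S FR=W RL=S RR=W
after cmd 3 (t=25): FL=S FR=S RL=S RR=W
after cmd 4 (t=34): FL=S FR=S RL=W RR=S
after cmd 5 (t=39): FL=S FR=W RL=S RR=W
after cmd 6 (t=40): FL=W FR=W RL=S RR=W
after cmd 7 (t=49): FL=S FR=S RL=S RR=W
after cmd 8 (t=61): FL=S FR=S RL=S RR=W


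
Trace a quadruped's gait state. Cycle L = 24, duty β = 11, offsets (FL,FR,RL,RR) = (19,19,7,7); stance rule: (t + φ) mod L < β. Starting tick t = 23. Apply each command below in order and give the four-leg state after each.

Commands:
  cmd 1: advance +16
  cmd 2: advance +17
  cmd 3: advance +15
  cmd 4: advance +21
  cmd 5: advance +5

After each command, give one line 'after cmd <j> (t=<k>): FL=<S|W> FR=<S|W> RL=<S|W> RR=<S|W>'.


start t=23: FL=W FR=W RL=S RR=S
cmd 1: advance +16 → t=39, phase=(10,10,22,22) → FL=S FR=S RL=W RR=W
cmd 2: advance +17 → t=56, phase=(3,3,15,15) → FL=S FR=S RL=W RR=W
cmd 3: advance +15 → t=71, phase=(18,18,6,6) → FL=W FR=W RL=S RR=S
cmd 4: advance +21 → t=92, phase=(15,15,3,3) → FL=W FR=W RL=S RR=S
cmd 5: advance +5 → t=97, phase=(20,20,8,8) → FL=W FR=W RL=S RR=S

after cmd 1 (t=39): FL=S FR=S RL=W RR=W
after cmd 2 (t=56): FL=S FR=S RL=W RR=W
after cmd 3 (t=71): FL=W FR=W RL=S RR=S
after cmd 4 (t=92): FL=W FR=W RL=S RR=S
after cmd 5 (t=97): FL=W FR=W RL=S RR=S


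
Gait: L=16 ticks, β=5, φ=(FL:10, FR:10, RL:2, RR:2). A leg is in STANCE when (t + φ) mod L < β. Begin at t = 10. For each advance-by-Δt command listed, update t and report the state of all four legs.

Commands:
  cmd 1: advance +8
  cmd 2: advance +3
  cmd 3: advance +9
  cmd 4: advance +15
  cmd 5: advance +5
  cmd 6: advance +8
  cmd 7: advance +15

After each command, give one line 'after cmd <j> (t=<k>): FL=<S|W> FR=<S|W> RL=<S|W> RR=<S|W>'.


start t=10: FL=S FR=S RL=W RR=W
cmd 1: advance +8 → t=18, phase=(12,12,4,4) → FL=W FR=W RL=S RR=S
cmd 2: advance +3 → t=21, phase=(15,15,7,7) → FL=W FR=W RL=W RR=W
cmd 3: advance +9 → t=30, phase=(8,8,0,0) → FL=W FR=W RL=S RR=S
cmd 4: advance +15 → t=45, phase=(7,7,15,15) → FL=W FR=W RL=W RR=W
cmd 5: advance +5 → t=50, phase=(12,12,4,4) → FL=W FR=W RL=S RR=S
cmd 6: advance +8 → t=58, phase=(4,4,12,12) → FL=S FR=S RL=W RR=W
cmd 7: advance +15 → t=73, phase=(3,3,11,11) → FL=S FR=S RL=W RR=W

after cmd 1 (t=18): FL=W FR=W RL=S RR=S
after cmd 2 (t=21): FL=W FR=W RL=W RR=W
after cmd 3 (t=30): FL=W FR=W RL=S RR=S
after cmd 4 (t=45): FL=W FR=W RL=W RR=W
after cmd 5 (t=50): FL=W FR=W RL=S RR=S
after cmd 6 (t=58): FL=S FR=S RL=W RR=W
after cmd 7 (t=73): FL=S FR=S RL=W RR=W


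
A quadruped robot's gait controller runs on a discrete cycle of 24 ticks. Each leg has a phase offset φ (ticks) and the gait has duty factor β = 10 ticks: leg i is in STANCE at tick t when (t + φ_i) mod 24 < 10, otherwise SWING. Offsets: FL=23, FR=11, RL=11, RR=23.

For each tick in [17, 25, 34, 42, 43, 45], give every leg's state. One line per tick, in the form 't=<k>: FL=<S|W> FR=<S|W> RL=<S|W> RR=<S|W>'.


t=17: FL=W FR=S RL=S RR=W
t=25: FL=S FR=W RL=W RR=S
t=34: FL=S FR=W RL=W RR=S
t=42: FL=W FR=S RL=S RR=W
t=43: FL=W FR=S RL=S RR=W
t=45: FL=W FR=S RL=S RR=W

t=17: phase=(16,4,4,16) vs β=10 → FL=W FR=S RL=S RR=W
t=25: phase=(0,12,12,0) vs β=10 → FL=S FR=W RL=W RR=S
t=34: phase=(9,21,21,9) vs β=10 → FL=S FR=W RL=W RR=S
t=42: phase=(17,5,5,17) vs β=10 → FL=W FR=S RL=S RR=W
t=43: phase=(18,6,6,18) vs β=10 → FL=W FR=S RL=S RR=W
t=45: phase=(20,8,8,20) vs β=10 → FL=W FR=S RL=S RR=W


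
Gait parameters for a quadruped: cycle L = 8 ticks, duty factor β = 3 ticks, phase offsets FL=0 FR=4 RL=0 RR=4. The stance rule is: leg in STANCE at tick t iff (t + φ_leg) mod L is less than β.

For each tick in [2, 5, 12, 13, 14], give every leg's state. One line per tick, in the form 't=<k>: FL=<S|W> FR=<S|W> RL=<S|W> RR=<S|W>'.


t=2: phase=(2,6,2,6) vs β=3 → FL=S FR=W RL=S RR=W
t=5: phase=(5,1,5,1) vs β=3 → FL=W FR=S RL=W RR=S
t=12: phase=(4,0,4,0) vs β=3 → FL=W FR=S RL=W RR=S
t=13: phase=(5,1,5,1) vs β=3 → FL=W FR=S RL=W RR=S
t=14: phase=(6,2,6,2) vs β=3 → FL=W FR=S RL=W RR=S

t=2: FL=S FR=W RL=S RR=W
t=5: FL=W FR=S RL=W RR=S
t=12: FL=W FR=S RL=W RR=S
t=13: FL=W FR=S RL=W RR=S
t=14: FL=W FR=S RL=W RR=S


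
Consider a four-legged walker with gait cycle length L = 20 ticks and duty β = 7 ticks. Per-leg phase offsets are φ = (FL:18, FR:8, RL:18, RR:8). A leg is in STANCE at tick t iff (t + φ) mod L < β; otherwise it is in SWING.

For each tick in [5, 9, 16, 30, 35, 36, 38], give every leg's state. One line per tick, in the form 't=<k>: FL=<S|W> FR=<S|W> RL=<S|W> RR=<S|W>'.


t=5: phase=(3,13,3,13) vs β=7 → FL=S FR=W RL=S RR=W
t=9: phase=(7,17,7,17) vs β=7 → FL=W FR=W RL=W RR=W
t=16: phase=(14,4,14,4) vs β=7 → FL=W FR=S RL=W RR=S
t=30: phase=(8,18,8,18) vs β=7 → FL=W FR=W RL=W RR=W
t=35: phase=(13,3,13,3) vs β=7 → FL=W FR=S RL=W RR=S
t=36: phase=(14,4,14,4) vs β=7 → FL=W FR=S RL=W RR=S
t=38: phase=(16,6,16,6) vs β=7 → FL=W FR=S RL=W RR=S

t=5: FL=S FR=W RL=S RR=W
t=9: FL=W FR=W RL=W RR=W
t=16: FL=W FR=S RL=W RR=S
t=30: FL=W FR=W RL=W RR=W
t=35: FL=W FR=S RL=W RR=S
t=36: FL=W FR=S RL=W RR=S
t=38: FL=W FR=S RL=W RR=S


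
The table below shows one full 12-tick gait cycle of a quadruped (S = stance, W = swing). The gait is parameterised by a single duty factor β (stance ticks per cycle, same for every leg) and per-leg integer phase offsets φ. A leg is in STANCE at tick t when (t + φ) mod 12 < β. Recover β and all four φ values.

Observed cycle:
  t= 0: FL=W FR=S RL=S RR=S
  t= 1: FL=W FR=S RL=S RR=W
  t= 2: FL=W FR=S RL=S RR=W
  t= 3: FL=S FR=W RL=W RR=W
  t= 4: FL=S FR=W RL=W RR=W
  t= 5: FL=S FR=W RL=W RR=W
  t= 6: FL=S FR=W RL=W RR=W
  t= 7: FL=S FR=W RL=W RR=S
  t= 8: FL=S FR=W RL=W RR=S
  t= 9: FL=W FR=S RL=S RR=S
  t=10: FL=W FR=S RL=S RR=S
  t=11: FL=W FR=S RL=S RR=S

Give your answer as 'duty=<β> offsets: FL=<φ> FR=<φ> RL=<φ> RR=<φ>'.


duty=6 offsets: FL=9 FR=3 RL=3 RR=5

duty β = stance ticks per leg = 6
FL: stance ticks = 6; W→S at t=3 → φ=9
FR: stance ticks = 6; W→S at t=9 → φ=3
RL: stance ticks = 6; W→S at t=9 → φ=3
RR: stance ticks = 6; W→S at t=7 → φ=5


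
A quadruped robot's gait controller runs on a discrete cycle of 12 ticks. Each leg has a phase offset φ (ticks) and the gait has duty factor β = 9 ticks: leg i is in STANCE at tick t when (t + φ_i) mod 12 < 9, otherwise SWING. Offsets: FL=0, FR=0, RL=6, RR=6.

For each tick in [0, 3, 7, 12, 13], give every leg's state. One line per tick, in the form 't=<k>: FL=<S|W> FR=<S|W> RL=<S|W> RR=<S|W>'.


t=0: phase=(0,0,6,6) vs β=9 → FL=S FR=S RL=S RR=S
t=3: phase=(3,3,9,9) vs β=9 → FL=S FR=S RL=W RR=W
t=7: phase=(7,7,1,1) vs β=9 → FL=S FR=S RL=S RR=S
t=12: phase=(0,0,6,6) vs β=9 → FL=S FR=S RL=S RR=S
t=13: phase=(1,1,7,7) vs β=9 → FL=S FR=S RL=S RR=S

t=0: FL=S FR=S RL=S RR=S
t=3: FL=S FR=S RL=W RR=W
t=7: FL=S FR=S RL=S RR=S
t=12: FL=S FR=S RL=S RR=S
t=13: FL=S FR=S RL=S RR=S


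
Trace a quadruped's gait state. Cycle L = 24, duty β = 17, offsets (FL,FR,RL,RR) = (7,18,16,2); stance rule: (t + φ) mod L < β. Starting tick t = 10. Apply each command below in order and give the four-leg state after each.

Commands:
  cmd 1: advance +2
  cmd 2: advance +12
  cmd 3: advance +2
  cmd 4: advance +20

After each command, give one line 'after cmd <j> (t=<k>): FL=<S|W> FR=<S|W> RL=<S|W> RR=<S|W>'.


start t=10: FL=W FR=S RL=S RR=S
cmd 1: advance +2 → t=12, phase=(19,6,4,14) → FL=W FR=S RL=S RR=S
cmd 2: advance +12 → t=24, phase=(7,18,16,2) → FL=S FR=W RL=S RR=S
cmd 3: advance +2 → t=26, phase=(9,20,18,4) → FL=S FR=W RL=W RR=S
cmd 4: advance +20 → t=46, phase=(5,16,14,0) → FL=S FR=S RL=S RR=S

after cmd 1 (t=12): FL=W FR=S RL=S RR=S
after cmd 2 (t=24): FL=S FR=W RL=S RR=S
after cmd 3 (t=26): FL=S FR=W RL=W RR=S
after cmd 4 (t=46): FL=S FR=S RL=S RR=S


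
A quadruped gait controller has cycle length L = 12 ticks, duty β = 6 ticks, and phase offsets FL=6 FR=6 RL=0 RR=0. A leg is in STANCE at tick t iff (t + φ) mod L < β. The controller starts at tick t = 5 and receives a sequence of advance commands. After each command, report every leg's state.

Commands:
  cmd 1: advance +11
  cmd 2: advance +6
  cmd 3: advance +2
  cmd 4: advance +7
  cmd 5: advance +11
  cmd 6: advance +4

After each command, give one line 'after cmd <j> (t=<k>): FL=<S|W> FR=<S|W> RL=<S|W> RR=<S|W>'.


after cmd 1 (t=16): FL=W FR=W RL=S RR=S
after cmd 2 (t=22): FL=S FR=S RL=W RR=W
after cmd 3 (t=24): FL=W FR=W RL=S RR=S
after cmd 4 (t=31): FL=S FR=S RL=W RR=W
after cmd 5 (t=42): FL=S FR=S RL=W RR=W
after cmd 6 (t=46): FL=S FR=S RL=W RR=W

start t=5: FL=W FR=W RL=S RR=S
cmd 1: advance +11 → t=16, phase=(10,10,4,4) → FL=W FR=W RL=S RR=S
cmd 2: advance +6 → t=22, phase=(4,4,10,10) → FL=S FR=S RL=W RR=W
cmd 3: advance +2 → t=24, phase=(6,6,0,0) → FL=W FR=W RL=S RR=S
cmd 4: advance +7 → t=31, phase=(1,1,7,7) → FL=S FR=S RL=W RR=W
cmd 5: advance +11 → t=42, phase=(0,0,6,6) → FL=S FR=S RL=W RR=W
cmd 6: advance +4 → t=46, phase=(4,4,10,10) → FL=S FR=S RL=W RR=W


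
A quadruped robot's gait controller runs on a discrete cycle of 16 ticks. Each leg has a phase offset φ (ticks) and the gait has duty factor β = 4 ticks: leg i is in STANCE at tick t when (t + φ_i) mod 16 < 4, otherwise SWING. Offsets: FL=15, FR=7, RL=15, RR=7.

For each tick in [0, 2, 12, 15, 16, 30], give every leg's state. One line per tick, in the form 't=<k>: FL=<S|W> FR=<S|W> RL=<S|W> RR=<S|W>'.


t=0: FL=W FR=W RL=W RR=W
t=2: FL=S FR=W RL=S RR=W
t=12: FL=W FR=S RL=W RR=S
t=15: FL=W FR=W RL=W RR=W
t=16: FL=W FR=W RL=W RR=W
t=30: FL=W FR=W RL=W RR=W

t=0: phase=(15,7,15,7) vs β=4 → FL=W FR=W RL=W RR=W
t=2: phase=(1,9,1,9) vs β=4 → FL=S FR=W RL=S RR=W
t=12: phase=(11,3,11,3) vs β=4 → FL=W FR=S RL=W RR=S
t=15: phase=(14,6,14,6) vs β=4 → FL=W FR=W RL=W RR=W
t=16: phase=(15,7,15,7) vs β=4 → FL=W FR=W RL=W RR=W
t=30: phase=(13,5,13,5) vs β=4 → FL=W FR=W RL=W RR=W


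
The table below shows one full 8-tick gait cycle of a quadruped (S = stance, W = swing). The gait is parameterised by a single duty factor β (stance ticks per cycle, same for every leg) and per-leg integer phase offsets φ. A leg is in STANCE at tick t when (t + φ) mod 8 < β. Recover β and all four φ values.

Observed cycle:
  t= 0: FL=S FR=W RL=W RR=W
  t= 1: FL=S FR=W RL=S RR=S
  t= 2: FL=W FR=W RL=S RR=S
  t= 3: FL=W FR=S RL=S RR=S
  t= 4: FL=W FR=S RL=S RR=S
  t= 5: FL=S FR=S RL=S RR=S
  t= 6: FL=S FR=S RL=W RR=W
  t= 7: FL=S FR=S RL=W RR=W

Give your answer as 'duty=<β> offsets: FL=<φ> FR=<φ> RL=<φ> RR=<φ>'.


duty=5 offsets: FL=3 FR=5 RL=7 RR=7

duty β = stance ticks per leg = 5
FL: stance ticks = 5; W→S at t=5 → φ=3
FR: stance ticks = 5; W→S at t=3 → φ=5
RL: stance ticks = 5; W→S at t=1 → φ=7
RR: stance ticks = 5; W→S at t=1 → φ=7


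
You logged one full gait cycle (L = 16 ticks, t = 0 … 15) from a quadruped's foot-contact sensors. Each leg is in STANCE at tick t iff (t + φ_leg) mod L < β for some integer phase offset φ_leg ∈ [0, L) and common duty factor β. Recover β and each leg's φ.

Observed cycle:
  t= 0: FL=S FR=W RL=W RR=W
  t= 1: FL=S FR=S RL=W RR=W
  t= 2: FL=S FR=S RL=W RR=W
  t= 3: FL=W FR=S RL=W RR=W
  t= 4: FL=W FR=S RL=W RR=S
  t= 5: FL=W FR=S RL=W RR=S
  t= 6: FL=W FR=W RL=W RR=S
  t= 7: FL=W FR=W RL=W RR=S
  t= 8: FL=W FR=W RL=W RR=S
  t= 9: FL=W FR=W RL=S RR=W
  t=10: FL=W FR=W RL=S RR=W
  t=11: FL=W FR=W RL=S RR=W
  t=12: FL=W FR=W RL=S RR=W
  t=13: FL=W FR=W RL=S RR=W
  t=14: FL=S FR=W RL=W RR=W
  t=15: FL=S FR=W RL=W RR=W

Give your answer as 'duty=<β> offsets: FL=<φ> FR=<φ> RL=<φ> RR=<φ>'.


duty=5 offsets: FL=2 FR=15 RL=7 RR=12

duty β = stance ticks per leg = 5
FL: stance ticks = 5; W→S at t=14 → φ=2
FR: stance ticks = 5; W→S at t=1 → φ=15
RL: stance ticks = 5; W→S at t=9 → φ=7
RR: stance ticks = 5; W→S at t=4 → φ=12


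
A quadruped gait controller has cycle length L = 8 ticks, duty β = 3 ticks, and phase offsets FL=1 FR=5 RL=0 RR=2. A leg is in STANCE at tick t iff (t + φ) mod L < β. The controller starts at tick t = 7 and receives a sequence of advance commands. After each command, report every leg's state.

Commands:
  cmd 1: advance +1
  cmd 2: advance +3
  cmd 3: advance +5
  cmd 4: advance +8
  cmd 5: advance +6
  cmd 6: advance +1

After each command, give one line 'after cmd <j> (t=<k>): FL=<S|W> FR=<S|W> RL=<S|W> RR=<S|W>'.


after cmd 1 (t=8): FL=S FR=W RL=S RR=S
after cmd 2 (t=11): FL=W FR=S RL=W RR=W
after cmd 3 (t=16): FL=S FR=W RL=S RR=S
after cmd 4 (t=24): FL=S FR=W RL=S RR=S
after cmd 5 (t=30): FL=W FR=W RL=W RR=S
after cmd 6 (t=31): FL=S FR=W RL=W RR=S

start t=7: FL=S FR=W RL=W RR=S
cmd 1: advance +1 → t=8, phase=(1,5,0,2) → FL=S FR=W RL=S RR=S
cmd 2: advance +3 → t=11, phase=(4,0,3,5) → FL=W FR=S RL=W RR=W
cmd 3: advance +5 → t=16, phase=(1,5,0,2) → FL=S FR=W RL=S RR=S
cmd 4: advance +8 → t=24, phase=(1,5,0,2) → FL=S FR=W RL=S RR=S
cmd 5: advance +6 → t=30, phase=(7,3,6,0) → FL=W FR=W RL=W RR=S
cmd 6: advance +1 → t=31, phase=(0,4,7,1) → FL=S FR=W RL=W RR=S


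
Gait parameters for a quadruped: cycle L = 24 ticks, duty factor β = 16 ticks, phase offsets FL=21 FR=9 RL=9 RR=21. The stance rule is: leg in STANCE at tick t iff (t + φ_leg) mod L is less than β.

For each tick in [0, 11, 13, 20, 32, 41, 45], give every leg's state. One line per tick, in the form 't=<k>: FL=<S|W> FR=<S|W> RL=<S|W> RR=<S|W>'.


t=0: FL=W FR=S RL=S RR=W
t=11: FL=S FR=W RL=W RR=S
t=13: FL=S FR=W RL=W RR=S
t=20: FL=W FR=S RL=S RR=W
t=32: FL=S FR=W RL=W RR=S
t=41: FL=S FR=S RL=S RR=S
t=45: FL=W FR=S RL=S RR=W

t=0: phase=(21,9,9,21) vs β=16 → FL=W FR=S RL=S RR=W
t=11: phase=(8,20,20,8) vs β=16 → FL=S FR=W RL=W RR=S
t=13: phase=(10,22,22,10) vs β=16 → FL=S FR=W RL=W RR=S
t=20: phase=(17,5,5,17) vs β=16 → FL=W FR=S RL=S RR=W
t=32: phase=(5,17,17,5) vs β=16 → FL=S FR=W RL=W RR=S
t=41: phase=(14,2,2,14) vs β=16 → FL=S FR=S RL=S RR=S
t=45: phase=(18,6,6,18) vs β=16 → FL=W FR=S RL=S RR=W


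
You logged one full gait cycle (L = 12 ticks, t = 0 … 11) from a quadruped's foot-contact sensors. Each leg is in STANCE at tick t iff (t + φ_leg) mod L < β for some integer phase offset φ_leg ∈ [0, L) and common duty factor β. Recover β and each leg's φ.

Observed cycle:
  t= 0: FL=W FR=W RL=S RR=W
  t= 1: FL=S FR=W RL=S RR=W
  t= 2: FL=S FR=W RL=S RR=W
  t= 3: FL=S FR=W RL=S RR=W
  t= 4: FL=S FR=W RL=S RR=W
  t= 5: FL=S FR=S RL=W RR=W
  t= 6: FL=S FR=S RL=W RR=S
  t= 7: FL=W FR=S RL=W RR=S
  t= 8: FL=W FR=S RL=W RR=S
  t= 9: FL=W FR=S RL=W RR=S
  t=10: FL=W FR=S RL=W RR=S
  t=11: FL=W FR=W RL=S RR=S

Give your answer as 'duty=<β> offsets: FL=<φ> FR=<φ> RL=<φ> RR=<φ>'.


duty=6 offsets: FL=11 FR=7 RL=1 RR=6

duty β = stance ticks per leg = 6
FL: stance ticks = 6; W→S at t=1 → φ=11
FR: stance ticks = 6; W→S at t=5 → φ=7
RL: stance ticks = 6; W→S at t=11 → φ=1
RR: stance ticks = 6; W→S at t=6 → φ=6


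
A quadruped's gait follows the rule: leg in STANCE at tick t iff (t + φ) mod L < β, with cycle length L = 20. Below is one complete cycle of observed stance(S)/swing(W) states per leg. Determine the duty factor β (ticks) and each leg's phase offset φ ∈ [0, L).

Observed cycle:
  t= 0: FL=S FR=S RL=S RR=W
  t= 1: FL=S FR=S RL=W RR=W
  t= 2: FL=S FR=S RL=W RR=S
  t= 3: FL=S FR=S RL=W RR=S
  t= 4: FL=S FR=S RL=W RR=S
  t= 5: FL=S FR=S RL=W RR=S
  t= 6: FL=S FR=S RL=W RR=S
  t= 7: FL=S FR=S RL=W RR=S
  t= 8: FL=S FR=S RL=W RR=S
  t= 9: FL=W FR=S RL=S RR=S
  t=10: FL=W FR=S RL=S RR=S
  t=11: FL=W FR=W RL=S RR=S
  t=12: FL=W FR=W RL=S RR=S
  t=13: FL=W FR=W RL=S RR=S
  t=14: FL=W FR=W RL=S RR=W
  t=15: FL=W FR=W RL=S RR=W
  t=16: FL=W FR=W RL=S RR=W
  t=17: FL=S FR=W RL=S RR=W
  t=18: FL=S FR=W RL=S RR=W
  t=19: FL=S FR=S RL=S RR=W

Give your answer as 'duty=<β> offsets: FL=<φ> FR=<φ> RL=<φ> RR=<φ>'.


duty β = stance ticks per leg = 12
FL: stance ticks = 12; W→S at t=17 → φ=3
FR: stance ticks = 12; W→S at t=19 → φ=1
RL: stance ticks = 12; W→S at t=9 → φ=11
RR: stance ticks = 12; W→S at t=2 → φ=18

duty=12 offsets: FL=3 FR=1 RL=11 RR=18


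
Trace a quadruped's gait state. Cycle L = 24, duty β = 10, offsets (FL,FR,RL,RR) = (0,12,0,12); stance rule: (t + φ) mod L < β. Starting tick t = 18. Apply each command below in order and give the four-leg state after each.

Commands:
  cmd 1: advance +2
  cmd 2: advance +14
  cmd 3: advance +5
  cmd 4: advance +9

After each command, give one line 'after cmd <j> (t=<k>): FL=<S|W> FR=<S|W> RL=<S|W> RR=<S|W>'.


start t=18: FL=W FR=S RL=W RR=S
cmd 1: advance +2 → t=20, phase=(20,8,20,8) → FL=W FR=S RL=W RR=S
cmd 2: advance +14 → t=34, phase=(10,22,10,22) → FL=W FR=W RL=W RR=W
cmd 3: advance +5 → t=39, phase=(15,3,15,3) → FL=W FR=S RL=W RR=S
cmd 4: advance +9 → t=48, phase=(0,12,0,12) → FL=S FR=W RL=S RR=W

after cmd 1 (t=20): FL=W FR=S RL=W RR=S
after cmd 2 (t=34): FL=W FR=W RL=W RR=W
after cmd 3 (t=39): FL=W FR=S RL=W RR=S
after cmd 4 (t=48): FL=S FR=W RL=S RR=W


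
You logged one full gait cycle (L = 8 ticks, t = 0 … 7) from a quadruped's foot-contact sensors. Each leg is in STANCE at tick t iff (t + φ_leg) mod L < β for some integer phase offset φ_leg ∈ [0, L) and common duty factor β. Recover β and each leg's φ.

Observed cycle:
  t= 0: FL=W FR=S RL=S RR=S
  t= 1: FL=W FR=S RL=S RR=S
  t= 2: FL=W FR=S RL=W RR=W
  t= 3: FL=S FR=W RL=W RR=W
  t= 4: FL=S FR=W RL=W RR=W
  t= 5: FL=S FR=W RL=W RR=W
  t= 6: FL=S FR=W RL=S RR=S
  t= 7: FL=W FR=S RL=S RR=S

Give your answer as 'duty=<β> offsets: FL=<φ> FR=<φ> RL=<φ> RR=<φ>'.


duty=4 offsets: FL=5 FR=1 RL=2 RR=2

duty β = stance ticks per leg = 4
FL: stance ticks = 4; W→S at t=3 → φ=5
FR: stance ticks = 4; W→S at t=7 → φ=1
RL: stance ticks = 4; W→S at t=6 → φ=2
RR: stance ticks = 4; W→S at t=6 → φ=2
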